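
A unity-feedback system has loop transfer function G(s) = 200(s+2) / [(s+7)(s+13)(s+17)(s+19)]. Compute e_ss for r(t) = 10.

No free integrators in G(s): this is a type 0 system.
K_p = lim_{s→0} G(s) = 200·2 / (7·13·17·19) = 400/29393.
e_ss = 10/(1 + K_p) = 10/(29793/29393) = 293930/29793.

293930/29793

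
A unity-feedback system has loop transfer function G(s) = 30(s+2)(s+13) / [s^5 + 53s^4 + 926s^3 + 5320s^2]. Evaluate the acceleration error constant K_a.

Lowest-order denominator term is 5320s^2, so the open loop has 2 poles at the origin → type 2 system.
K_a = lim_{s→0} s^2·G(s) = 30·2·13 / 5320 = 39/266.

39/266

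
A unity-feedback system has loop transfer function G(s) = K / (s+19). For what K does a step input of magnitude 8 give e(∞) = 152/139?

120

G(s) has no factors of s in the denominator, so the system is type 0.
K_p = lim_{s→0} G(s) = K / (19) = (1/19)·K.
e_ss = 8/(1 + K_p) = 152/139 ⇒ 1 + (1/19)·K = 139/19 ⇒ K = 120.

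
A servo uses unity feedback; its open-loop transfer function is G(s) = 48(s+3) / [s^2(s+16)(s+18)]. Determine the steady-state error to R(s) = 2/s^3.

The open loop has two poles at the origin → type 2 system.
K_a = lim_{s→0} s^2·G(s) = 48·3 / (16·18) = 0.5.
r(t) = t^2 gives R(s) = 2/s^3.
e_ss = 2/K_a = 2/0.5 = 4.

4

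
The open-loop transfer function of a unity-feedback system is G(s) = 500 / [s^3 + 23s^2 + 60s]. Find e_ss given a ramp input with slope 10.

Lowest-order denominator term is 60s, so the open loop has 1 pole at the origin → type 1 system.
K_v = lim_{s→0} s·G(s) = 500 / 60 = 25/3.
e_ss = 10/K_v = 10/(25/3) = 1.2.

1.2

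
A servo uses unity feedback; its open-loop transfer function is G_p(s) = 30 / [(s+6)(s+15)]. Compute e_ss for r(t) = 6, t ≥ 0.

4.5

The open loop has no poles at the origin → type 0 system.
K_p = lim_{s→0} G_p(s) = 30 / (6·15) = 1/3.
e_ss = 6/(1 + K_p) = 6/(4/3) = 4.5.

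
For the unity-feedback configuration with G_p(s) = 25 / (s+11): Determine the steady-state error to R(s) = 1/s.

11/36

No free integrators in G_p(s): this is a type 0 system.
K_p = lim_{s→0} G_p(s) = 25 / (11) = 25/11.
e_ss = 1/(1 + K_p) = 1/(36/11) = 11/36.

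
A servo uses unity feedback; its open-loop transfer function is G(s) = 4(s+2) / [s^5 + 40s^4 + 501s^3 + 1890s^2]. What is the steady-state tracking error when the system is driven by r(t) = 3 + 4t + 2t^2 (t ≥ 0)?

Factoring s^2 from the denominator leaves a polynomial with constant term 1890, so the system is type 2. Taking each input component in turn:
  • 3: tracked with zero error.
  • 4t: tracked with zero error.
  • 2t^2: e_ss = 4/K_a with K_a=4/945 → 945.
Total e_ss = 945.

945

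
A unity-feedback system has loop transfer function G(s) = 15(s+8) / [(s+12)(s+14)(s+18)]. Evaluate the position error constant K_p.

5/126

No free integrators in G(s): this is a type 0 system.
K_p = lim_{s→0} G(s) = 15·8 / (12·14·18) = 5/126.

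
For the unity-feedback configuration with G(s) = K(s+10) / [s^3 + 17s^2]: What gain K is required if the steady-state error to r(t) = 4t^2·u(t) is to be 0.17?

The denominator has no term below 17s^2 — 2 poles at s=0, type 2.
K_a = lim_{s→0} s^2·G(s) = K·10 / 17 = (10/17)·K.
e_ss = 8/K_a = 0.17 ⇒ K_a = 800/17 ⇒ K = (800/17)/(10/17) = 80.

80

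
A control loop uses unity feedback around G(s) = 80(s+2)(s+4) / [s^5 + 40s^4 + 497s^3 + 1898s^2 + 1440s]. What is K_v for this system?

Factoring s from the denominator leaves a polynomial with constant term 1440, so the system is type 1.
K_v = lim_{s→0} s·G(s) = 80·2·4 / 1440 = 4/9.

4/9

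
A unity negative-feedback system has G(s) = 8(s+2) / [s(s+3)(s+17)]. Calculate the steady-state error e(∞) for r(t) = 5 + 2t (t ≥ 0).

One free integrator in G(s): this is a type 1 system. By superposition:
  • 5: tracked with zero error.
  • 2t: e_ss = 2/K_v with K_v=16/51 → 6.375.
Total e_ss = 6.375.

6.375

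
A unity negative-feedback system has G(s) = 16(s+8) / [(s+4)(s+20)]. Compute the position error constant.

G(s) has no factors of s in the denominator, so the system is type 0.
K_p = lim_{s→0} G(s) = 16·8 / (4·20) = 1.6.

1.6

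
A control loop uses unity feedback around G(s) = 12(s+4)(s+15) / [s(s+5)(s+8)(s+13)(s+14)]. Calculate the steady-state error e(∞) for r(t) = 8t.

The open loop has one pole at the origin → type 1 system.
K_v = lim_{s→0} s·G(s) = 12·4·15 / (5·8·13·14) = 9/91.
e_ss = 8/K_v = 8/(9/91) = 728/9.

728/9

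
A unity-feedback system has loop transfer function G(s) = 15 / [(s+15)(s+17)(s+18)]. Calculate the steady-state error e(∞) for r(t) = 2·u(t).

The open loop has no poles at the origin → type 0 system.
K_p = lim_{s→0} G(s) = 15 / (15·17·18) = 1/306.
e_ss = 2/(1 + K_p) = 2/(307/306) = 612/307.

612/307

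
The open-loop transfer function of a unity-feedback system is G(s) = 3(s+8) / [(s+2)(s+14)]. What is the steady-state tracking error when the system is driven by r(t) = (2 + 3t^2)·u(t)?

G(s) has no factors of s in the denominator, so the system is type 0. Taking each input component in turn:
  • 2: e_ss = 2/(1+K_p) with K_p=6/7 → 14/13.
  • 3t^2: a type-0 system cannot track it, e_ss → ∞.
The unbounded component dominates.

infinity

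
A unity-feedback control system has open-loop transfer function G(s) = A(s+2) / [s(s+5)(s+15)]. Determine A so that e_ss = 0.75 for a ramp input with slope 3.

150

One free integrator in G(s): this is a type 1 system.
K_v = lim_{s→0} s·G(s) = A·2 / (5·15) = (2/75)·A.
e_ss = 3/K_v = 0.75 ⇒ K_v = 4 ⇒ A = 4/(2/75) = 150.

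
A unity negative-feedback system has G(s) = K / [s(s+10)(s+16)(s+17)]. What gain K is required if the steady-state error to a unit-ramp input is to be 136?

One free integrator in G(s): this is a type 1 system.
K_v = lim_{s→0} s·G(s) = K / (10·16·17) = (1/2720)·K.
e_ss = 1/K_v = 136 ⇒ K_v = 1/136 ⇒ K = (1/136)/(1/2720) = 20.

20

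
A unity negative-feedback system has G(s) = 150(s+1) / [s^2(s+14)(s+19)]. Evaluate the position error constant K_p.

K_p = lim_{s→0} G(s); with 2 poles at the origin the limit diverges, so K_p = ∞.

infinity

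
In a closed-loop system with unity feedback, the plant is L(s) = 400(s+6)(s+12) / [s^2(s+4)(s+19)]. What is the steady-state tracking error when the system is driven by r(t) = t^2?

19/3600

Two free integrators in L(s): this is a type 2 system.
K_a = lim_{s→0} s^2·L(s) = 400·6·12 / (4·19) = 7200/19.
r(t) = t^2 gives R(s) = 2/s^3.
e_ss = 2/K_a = 2/(7200/19) = 19/3600.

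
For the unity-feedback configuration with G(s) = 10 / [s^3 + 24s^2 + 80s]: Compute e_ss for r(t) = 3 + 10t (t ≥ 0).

80

Factoring s from the denominator leaves a polynomial with constant term 80, so the system is type 1. Treating each term separately:
  • 3: tracked with zero error.
  • 10t: e_ss = 10/K_v with K_v=0.125 → 80.
Total e_ss = 80.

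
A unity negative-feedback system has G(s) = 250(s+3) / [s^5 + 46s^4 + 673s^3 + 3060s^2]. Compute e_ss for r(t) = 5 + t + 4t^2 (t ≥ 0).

32.64

Factoring s^2 from the denominator leaves a polynomial with constant term 3060, so the system is type 2. Taking each input component in turn:
  • 5: tracked with zero error.
  • t: tracked with zero error.
  • 4t^2: e_ss = 8/K_a with K_a=25/102 → 32.64.
Total e_ss = 32.64.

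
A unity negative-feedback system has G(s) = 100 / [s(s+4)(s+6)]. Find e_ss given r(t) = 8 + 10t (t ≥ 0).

G(s) has one factor of s in the denominator, so the system is type 1. By superposition:
  • 8: tracked with zero error.
  • 10t: e_ss = 10/K_v with K_v=25/6 → 2.4.
Total e_ss = 2.4.

2.4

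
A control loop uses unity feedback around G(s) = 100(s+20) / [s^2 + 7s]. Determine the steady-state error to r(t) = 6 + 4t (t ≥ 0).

0.014

The denominator has no term below 7s — 1 pole at s=0, type 1. Treating each term separately:
  • 6: tracked with zero error.
  • 4t: e_ss = 4/K_v with K_v=2000/7 → 0.014.
Total e_ss = 0.014.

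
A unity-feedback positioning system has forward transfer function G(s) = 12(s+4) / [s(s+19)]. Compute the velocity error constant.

48/19

The open loop has one pole at the origin → type 1 system.
K_v = lim_{s→0} s·G(s) = 12·4 / (19) = 48/19.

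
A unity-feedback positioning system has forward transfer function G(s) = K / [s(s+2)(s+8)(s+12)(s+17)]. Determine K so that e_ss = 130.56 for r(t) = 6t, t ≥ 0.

150

G(s) has one factor of s in the denominator, so the system is type 1.
K_v = lim_{s→0} s·G(s) = K / (2·8·12·17) = (1/3264)·K.
e_ss = 6/K_v = 130.56 ⇒ K_v = 25/544 ⇒ K = (25/544)/(1/3264) = 150.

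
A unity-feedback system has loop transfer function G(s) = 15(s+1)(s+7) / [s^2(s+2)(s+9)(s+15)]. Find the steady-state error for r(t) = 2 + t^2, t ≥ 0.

System type = 2 (two poles at s=0). By superposition:
  • 2: tracked with zero error.
  • t^2: e_ss = 2/K_a with K_a=7/18 → 36/7.
Total e_ss = 36/7.

36/7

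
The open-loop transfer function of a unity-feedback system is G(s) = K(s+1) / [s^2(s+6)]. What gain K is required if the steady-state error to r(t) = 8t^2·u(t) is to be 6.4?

15

The open loop has two poles at the origin → type 2 system.
K_a = lim_{s→0} s^2·G(s) = K·1 / (6) = (1/6)·K.
e_ss = 16/K_a = 6.4 ⇒ K_a = 2.5 ⇒ K = 2.5/(1/6) = 15.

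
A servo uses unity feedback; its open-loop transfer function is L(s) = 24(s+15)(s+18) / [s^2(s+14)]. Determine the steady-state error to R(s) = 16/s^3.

The open loop has two poles at the origin → type 2 system.
K_a = lim_{s→0} s^2·L(s) = 24·15·18 / (14) = 3240/7.
r(t) = 8t^2 gives R(s) = 16/s^3.
e_ss = 16/K_a = 16/(3240/7) = 14/405.

14/405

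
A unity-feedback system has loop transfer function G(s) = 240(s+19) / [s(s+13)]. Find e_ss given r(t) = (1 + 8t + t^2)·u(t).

infinity

The open loop has one pole at the origin → type 1 system. By superposition:
  • 1: tracked with zero error.
  • 8t: e_ss = 8/K_v with K_v=4560/13 → 13/570.
  • t^2: a type-1 system cannot track it, e_ss → ∞.
The unbounded component dominates.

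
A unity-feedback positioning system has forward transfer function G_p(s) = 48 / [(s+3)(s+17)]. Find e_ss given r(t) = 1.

G_p(s) has no factors of s in the denominator, so the system is type 0.
K_p = lim_{s→0} G_p(s) = 48 / (3·17) = 16/17.
e_ss = 1/(1 + K_p) = 1/(33/17) = 17/33.

17/33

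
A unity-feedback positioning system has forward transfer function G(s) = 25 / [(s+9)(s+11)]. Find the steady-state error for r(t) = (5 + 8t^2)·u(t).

infinity

System type = 0 (no poles at s=0). Taking each input component in turn:
  • 5: e_ss = 5/(1+K_p) with K_p=25/99 → 495/124.
  • 8t^2: a type-0 system cannot track it, e_ss → ∞.
The unbounded component dominates.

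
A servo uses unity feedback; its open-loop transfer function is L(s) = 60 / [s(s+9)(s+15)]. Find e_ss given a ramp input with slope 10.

22.5

One free integrator in L(s): this is a type 1 system.
K_v = lim_{s→0} s·L(s) = 60 / (9·15) = 4/9.
e_ss = 10/K_v = 10/(4/9) = 22.5.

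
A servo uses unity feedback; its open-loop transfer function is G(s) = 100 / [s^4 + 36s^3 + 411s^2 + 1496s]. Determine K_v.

25/374

Lowest-order denominator term is 1496s, so the open loop has 1 pole at the origin → type 1 system.
K_v = lim_{s→0} s·G(s) = 100 / 1496 = 25/374.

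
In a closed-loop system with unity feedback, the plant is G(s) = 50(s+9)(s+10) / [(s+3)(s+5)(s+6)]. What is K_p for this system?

The open loop has no poles at the origin → type 0 system.
K_p = lim_{s→0} G(s) = 50·9·10 / (3·5·6) = 50.

50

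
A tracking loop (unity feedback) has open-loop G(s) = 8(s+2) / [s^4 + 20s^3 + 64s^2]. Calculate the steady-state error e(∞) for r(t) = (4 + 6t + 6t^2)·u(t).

Factoring s^2 from the denominator leaves a polynomial with constant term 64, so the system is type 2. By superposition:
  • 4: tracked with zero error.
  • 6t: tracked with zero error.
  • 6t^2: e_ss = 12/K_a with K_a=0.25 → 48.
Total e_ss = 48.

48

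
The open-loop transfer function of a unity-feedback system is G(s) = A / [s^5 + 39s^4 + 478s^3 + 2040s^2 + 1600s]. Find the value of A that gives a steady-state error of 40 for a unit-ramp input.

The denominator has no term below 1600s — 1 pole at s=0, type 1.
K_v = lim_{s→0} s·G(s) = A / 1600 = (1/1600)·A.
e_ss = 1/K_v = 40 ⇒ K_v = 0.025 ⇒ A = 0.025/(1/1600) = 40.

40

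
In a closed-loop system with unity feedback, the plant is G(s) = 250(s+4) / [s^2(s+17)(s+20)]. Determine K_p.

infinity

K_p = lim_{s→0} G(s); with 2 poles at the origin the limit diverges, so K_p = ∞.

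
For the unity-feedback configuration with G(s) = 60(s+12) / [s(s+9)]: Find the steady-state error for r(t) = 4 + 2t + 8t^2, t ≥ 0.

infinity

System type = 1 (one pole at s=0). By superposition:
  • 4: tracked with zero error.
  • 2t: e_ss = 2/K_v with K_v=80 → 0.025.
  • 8t^2: a type-1 system cannot track it, e_ss → ∞.
The unbounded component dominates.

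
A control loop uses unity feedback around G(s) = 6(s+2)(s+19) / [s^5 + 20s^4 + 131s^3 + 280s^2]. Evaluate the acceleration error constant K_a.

Factoring s^2 from the denominator leaves a polynomial with constant term 280, so the system is type 2.
K_a = lim_{s→0} s^2·G(s) = 6·2·19 / 280 = 57/70.

57/70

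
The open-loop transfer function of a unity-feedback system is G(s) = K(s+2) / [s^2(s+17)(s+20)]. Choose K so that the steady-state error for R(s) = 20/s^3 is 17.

200

The open loop has two poles at the origin → type 2 system.
K_a = lim_{s→0} s^2·G(s) = K·2 / (17·20) = (1/170)·K.
e_ss = 20/K_a = 17 ⇒ K_a = 20/17 ⇒ K = (20/17)/(1/170) = 200.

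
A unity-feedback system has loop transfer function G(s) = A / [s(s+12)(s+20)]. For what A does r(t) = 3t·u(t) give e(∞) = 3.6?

G(s) has one factor of s in the denominator, so the system is type 1.
K_v = lim_{s→0} s·G(s) = A / (12·20) = (1/240)·A.
e_ss = 3/K_v = 3.6 ⇒ K_v = 5/6 ⇒ A = (5/6)/(1/240) = 200.

200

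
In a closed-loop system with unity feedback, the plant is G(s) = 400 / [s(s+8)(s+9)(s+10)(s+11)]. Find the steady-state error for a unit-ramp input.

19.8

One free integrator in G(s): this is a type 1 system.
K_v = lim_{s→0} s·G(s) = 400 / (8·9·10·11) = 5/99.
e_ss = 1/K_v = 1/(5/99) = 19.8.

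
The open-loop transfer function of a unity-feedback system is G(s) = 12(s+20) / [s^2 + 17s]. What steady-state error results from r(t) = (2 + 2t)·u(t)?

Factoring s from the denominator leaves a polynomial with constant term 17, so the system is type 1. Taking each input component in turn:
  • 2: tracked with zero error.
  • 2t: e_ss = 2/K_v with K_v=240/17 → 17/120.
Total e_ss = 17/120.

17/120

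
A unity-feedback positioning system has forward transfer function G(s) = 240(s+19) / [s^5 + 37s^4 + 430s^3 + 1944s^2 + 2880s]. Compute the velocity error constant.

19/12

Factoring s from the denominator leaves a polynomial with constant term 2880, so the system is type 1.
K_v = lim_{s→0} s·G(s) = 240·19 / 2880 = 19/12.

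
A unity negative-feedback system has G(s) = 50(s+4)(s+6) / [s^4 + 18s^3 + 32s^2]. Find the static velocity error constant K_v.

infinity

K_v = lim_{s→0} s·G(s); with 2 poles at the origin the limit diverges, so K_v = ∞.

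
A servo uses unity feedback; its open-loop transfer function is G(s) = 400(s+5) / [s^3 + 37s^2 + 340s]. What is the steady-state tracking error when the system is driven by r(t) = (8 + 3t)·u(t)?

0.51

Factoring s from the denominator leaves a polynomial with constant term 340, so the system is type 1. Taking each input component in turn:
  • 8: tracked with zero error.
  • 3t: e_ss = 3/K_v with K_v=100/17 → 0.51.
Total e_ss = 0.51.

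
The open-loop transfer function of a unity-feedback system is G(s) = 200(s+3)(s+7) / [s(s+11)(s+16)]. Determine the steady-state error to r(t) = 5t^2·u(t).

System type = 1 (one pole at s=0).
K_a = lim_{s→0} s^2·G(s) = 0; the steady-state error to this parabolic input grows without bound.

infinity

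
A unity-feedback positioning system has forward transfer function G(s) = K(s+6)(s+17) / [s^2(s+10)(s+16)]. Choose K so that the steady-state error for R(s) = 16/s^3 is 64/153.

Two free integrators in G(s): this is a type 2 system.
K_a = lim_{s→0} s^2·G(s) = K·6·17 / (10·16) = 0.6375·K.
e_ss = 16/K_a = 64/153 ⇒ K_a = 38.25 ⇒ K = 38.25/0.6375 = 60.

60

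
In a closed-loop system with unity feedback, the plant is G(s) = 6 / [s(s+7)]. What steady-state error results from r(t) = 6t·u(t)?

7

G(s) has one factor of s in the denominator, so the system is type 1.
K_v = lim_{s→0} s·G(s) = 6 / (7) = 6/7.
e_ss = 6/K_v = 6/(6/7) = 7.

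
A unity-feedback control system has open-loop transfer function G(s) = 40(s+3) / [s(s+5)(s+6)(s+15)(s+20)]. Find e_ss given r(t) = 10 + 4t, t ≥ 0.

One free integrator in G(s): this is a type 1 system. By superposition:
  • 10: tracked with zero error.
  • 4t: e_ss = 4/K_v with K_v=1/75 → 300.
Total e_ss = 300.

300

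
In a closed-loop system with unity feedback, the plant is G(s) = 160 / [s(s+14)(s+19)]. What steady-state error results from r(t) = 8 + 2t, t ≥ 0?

The open loop has one pole at the origin → type 1 system. Treating each term separately:
  • 8: tracked with zero error.
  • 2t: e_ss = 2/K_v with K_v=80/133 → 3.325.
Total e_ss = 3.325.

3.325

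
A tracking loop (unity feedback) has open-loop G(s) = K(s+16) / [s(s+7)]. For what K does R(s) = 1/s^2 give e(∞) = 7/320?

20

System type = 1 (one pole at s=0).
K_v = lim_{s→0} s·G(s) = K·16 / (7) = (16/7)·K.
e_ss = 1/K_v = 7/320 ⇒ K_v = 320/7 ⇒ K = (320/7)/(16/7) = 20.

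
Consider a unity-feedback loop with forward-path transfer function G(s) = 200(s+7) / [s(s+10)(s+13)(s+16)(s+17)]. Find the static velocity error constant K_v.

System type = 1 (one pole at s=0).
K_v = lim_{s→0} s·G(s) = 200·7 / (10·13·16·17) = 35/884.

35/884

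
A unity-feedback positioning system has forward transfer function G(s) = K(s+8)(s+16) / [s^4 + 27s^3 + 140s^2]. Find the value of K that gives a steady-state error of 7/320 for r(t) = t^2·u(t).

Lowest-order denominator term is 140s^2, so the open loop has 2 poles at the origin → type 2 system.
K_a = lim_{s→0} s^2·G(s) = K·8·16 / 140 = (32/35)·K.
e_ss = 2/K_a = 7/320 ⇒ K_a = 640/7 ⇒ K = (640/7)/(32/35) = 100.

100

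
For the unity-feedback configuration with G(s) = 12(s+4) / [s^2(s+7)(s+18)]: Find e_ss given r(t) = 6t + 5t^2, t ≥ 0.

26.25

The open loop has two poles at the origin → type 2 system. Treating each term separately:
  • 6t: tracked with zero error.
  • 5t^2: e_ss = 10/K_a with K_a=8/21 → 26.25.
Total e_ss = 26.25.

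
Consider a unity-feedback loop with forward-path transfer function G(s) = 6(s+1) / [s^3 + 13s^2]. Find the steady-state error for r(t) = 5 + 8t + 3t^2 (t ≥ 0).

13

Factoring s^2 from the denominator leaves a polynomial with constant term 13, so the system is type 2. By superposition:
  • 5: tracked with zero error.
  • 8t: tracked with zero error.
  • 3t^2: e_ss = 6/K_a with K_a=6/13 → 13.
Total e_ss = 13.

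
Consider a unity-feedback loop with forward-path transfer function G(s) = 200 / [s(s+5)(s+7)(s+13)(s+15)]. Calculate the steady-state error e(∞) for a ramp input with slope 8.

G(s) has one factor of s in the denominator, so the system is type 1.
K_v = lim_{s→0} s·G(s) = 200 / (5·7·13·15) = 8/273.
e_ss = 8/K_v = 8/(8/273) = 273.

273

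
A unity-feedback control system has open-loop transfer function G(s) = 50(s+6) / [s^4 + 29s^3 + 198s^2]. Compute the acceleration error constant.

50/33

Factoring s^2 from the denominator leaves a polynomial with constant term 198, so the system is type 2.
K_a = lim_{s→0} s^2·G(s) = 50·6 / 198 = 50/33.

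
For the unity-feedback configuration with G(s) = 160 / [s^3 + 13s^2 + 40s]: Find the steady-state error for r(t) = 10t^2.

Factoring s from the denominator leaves a polynomial with constant term 40, so the system is type 1.
For a type-1 system K_a = 0, so e_ss to a parabolic input is unbounded.

infinity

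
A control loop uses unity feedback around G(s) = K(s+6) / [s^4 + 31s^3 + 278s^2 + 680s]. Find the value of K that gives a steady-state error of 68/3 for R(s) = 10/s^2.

50

Lowest-order denominator term is 680s, so the open loop has 1 pole at the origin → type 1 system.
K_v = lim_{s→0} s·G(s) = K·6 / 680 = (3/340)·K.
e_ss = 10/K_v = 68/3 ⇒ K_v = 15/34 ⇒ K = (15/34)/(3/340) = 50.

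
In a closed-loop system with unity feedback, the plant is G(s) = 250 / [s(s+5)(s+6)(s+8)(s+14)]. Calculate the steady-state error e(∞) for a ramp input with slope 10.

134.4

G(s) has one factor of s in the denominator, so the system is type 1.
K_v = lim_{s→0} s·G(s) = 250 / (5·6·8·14) = 25/336.
e_ss = 10/K_v = 10/(25/336) = 134.4.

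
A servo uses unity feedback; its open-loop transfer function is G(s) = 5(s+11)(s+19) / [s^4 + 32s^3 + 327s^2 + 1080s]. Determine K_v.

The denominator has no term below 1080s — 1 pole at s=0, type 1.
K_v = lim_{s→0} s·G(s) = 5·11·19 / 1080 = 209/216.

209/216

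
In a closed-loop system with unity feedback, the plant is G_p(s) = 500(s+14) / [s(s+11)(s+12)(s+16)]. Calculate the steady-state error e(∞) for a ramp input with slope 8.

2112/875

One free integrator in G_p(s): this is a type 1 system.
K_v = lim_{s→0} s·G_p(s) = 500·14 / (11·12·16) = 875/264.
e_ss = 8/K_v = 8/(875/264) = 2112/875.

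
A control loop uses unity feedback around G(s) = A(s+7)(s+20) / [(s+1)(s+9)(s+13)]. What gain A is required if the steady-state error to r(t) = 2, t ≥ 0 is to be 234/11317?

80

System type = 0 (no poles at s=0).
K_p = lim_{s→0} G(s) = A·7·20 / (1·9·13) = (140/117)·A.
e_ss = 2/(1 + K_p) = 234/11317 ⇒ 1 + (140/117)·A = 11317/117 ⇒ A = 80.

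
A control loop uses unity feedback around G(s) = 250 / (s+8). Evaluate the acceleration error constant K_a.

No free integrators in G(s): this is a type 0 system.
K_a = lim_{s→0} s^2·G(s) = 0 (the extra factor of s kills the finite limit).

0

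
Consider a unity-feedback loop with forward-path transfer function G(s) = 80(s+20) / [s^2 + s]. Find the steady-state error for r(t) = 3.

0

Lowest-order denominator term is s, so the open loop has 1 pole at the origin → type 1 system.
K_p = ∞ for a type-1 system; e_ss to a step is zero.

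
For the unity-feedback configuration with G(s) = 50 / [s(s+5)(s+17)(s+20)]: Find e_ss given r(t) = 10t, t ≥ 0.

340

One free integrator in G(s): this is a type 1 system.
K_v = lim_{s→0} s·G(s) = 50 / (5·17·20) = 1/34.
e_ss = 10/K_v = 10/(1/34) = 340.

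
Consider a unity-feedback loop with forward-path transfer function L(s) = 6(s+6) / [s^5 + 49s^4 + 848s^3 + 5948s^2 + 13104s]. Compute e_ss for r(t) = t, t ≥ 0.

364

Factoring s from the denominator leaves a polynomial with constant term 13104, so the system is type 1.
K_v = lim_{s→0} s·L(s) = 6·6 / 13104 = 1/364.
e_ss = 1/K_v = 1/(1/364) = 364.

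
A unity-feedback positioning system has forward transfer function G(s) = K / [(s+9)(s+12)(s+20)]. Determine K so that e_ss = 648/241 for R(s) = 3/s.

G(s) has no factors of s in the denominator, so the system is type 0.
K_p = lim_{s→0} G(s) = K / (9·12·20) = (1/2160)·K.
e_ss = 3/(1 + K_p) = 648/241 ⇒ 1 + (1/2160)·K = 241/216 ⇒ K = 250.

250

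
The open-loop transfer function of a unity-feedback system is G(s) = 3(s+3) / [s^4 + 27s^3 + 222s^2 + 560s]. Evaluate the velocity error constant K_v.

Factoring s from the denominator leaves a polynomial with constant term 560, so the system is type 1.
K_v = lim_{s→0} s·G(s) = 3·3 / 560 = 9/560.

9/560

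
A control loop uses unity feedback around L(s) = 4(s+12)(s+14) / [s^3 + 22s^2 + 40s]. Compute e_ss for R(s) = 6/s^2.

5/14

The denominator has no term below 40s — 1 pole at s=0, type 1.
K_v = lim_{s→0} s·L(s) = 4·12·14 / 40 = 16.8.
e_ss = 6/K_v = 6/16.8 = 5/14.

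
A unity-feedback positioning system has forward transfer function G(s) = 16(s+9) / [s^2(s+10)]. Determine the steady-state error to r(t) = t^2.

System type = 2 (two poles at s=0).
K_a = lim_{s→0} s^2·G(s) = 16·9 / (10) = 14.4.
r(t) = t^2 gives R(s) = 2/s^3.
e_ss = 2/K_a = 2/14.4 = 5/36.

5/36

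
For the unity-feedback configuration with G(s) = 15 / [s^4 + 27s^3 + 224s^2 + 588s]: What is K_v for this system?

5/196

Lowest-order denominator term is 588s, so the open loop has 1 pole at the origin → type 1 system.
K_v = lim_{s→0} s·G(s) = 15 / 588 = 5/196.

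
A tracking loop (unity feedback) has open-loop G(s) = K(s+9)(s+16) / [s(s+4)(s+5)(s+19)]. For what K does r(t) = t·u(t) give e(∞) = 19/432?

G(s) has one factor of s in the denominator, so the system is type 1.
K_v = lim_{s→0} s·G(s) = K·9·16 / (4·5·19) = (36/95)·K.
e_ss = 1/K_v = 19/432 ⇒ K_v = 432/19 ⇒ K = (432/19)/(36/95) = 60.

60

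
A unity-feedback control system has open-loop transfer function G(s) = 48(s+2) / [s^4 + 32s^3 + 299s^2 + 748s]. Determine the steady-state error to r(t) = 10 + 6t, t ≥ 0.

46.75

Factoring s from the denominator leaves a polynomial with constant term 748, so the system is type 1. Treating each term separately:
  • 10: tracked with zero error.
  • 6t: e_ss = 6/K_v with K_v=24/187 → 46.75.
Total e_ss = 46.75.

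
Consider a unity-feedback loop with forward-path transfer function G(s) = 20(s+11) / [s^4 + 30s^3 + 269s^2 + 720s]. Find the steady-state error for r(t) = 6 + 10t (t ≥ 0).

Lowest-order denominator term is 720s, so the open loop has 1 pole at the origin → type 1 system. Treating each term separately:
  • 6: tracked with zero error.
  • 10t: e_ss = 10/K_v with K_v=11/36 → 360/11.
Total e_ss = 360/11.

360/11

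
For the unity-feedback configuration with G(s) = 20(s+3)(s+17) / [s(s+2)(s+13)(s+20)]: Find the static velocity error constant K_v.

One free integrator in G(s): this is a type 1 system.
K_v = lim_{s→0} s·G(s) = 20·3·17 / (2·13·20) = 51/26.

51/26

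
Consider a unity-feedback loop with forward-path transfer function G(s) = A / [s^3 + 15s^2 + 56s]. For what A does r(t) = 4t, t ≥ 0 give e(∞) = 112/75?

150

Factoring s from the denominator leaves a polynomial with constant term 56, so the system is type 1.
K_v = lim_{s→0} s·G(s) = A / 56 = (1/56)·A.
e_ss = 4/K_v = 112/75 ⇒ K_v = 75/28 ⇒ A = (75/28)/(1/56) = 150.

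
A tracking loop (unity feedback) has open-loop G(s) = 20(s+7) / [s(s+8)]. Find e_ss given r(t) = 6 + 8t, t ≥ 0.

G(s) has one factor of s in the denominator, so the system is type 1. Taking each input component in turn:
  • 6: tracked with zero error.
  • 8t: e_ss = 8/K_v with K_v=17.5 → 16/35.
Total e_ss = 16/35.

16/35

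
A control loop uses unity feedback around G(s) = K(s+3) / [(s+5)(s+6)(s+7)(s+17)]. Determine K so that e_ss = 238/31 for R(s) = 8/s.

System type = 0 (no poles at s=0).
K_p = lim_{s→0} G(s) = K·3 / (5·6·7·17) = (1/1190)·K.
e_ss = 8/(1 + K_p) = 238/31 ⇒ 1 + (1/1190)·K = 124/119 ⇒ K = 50.

50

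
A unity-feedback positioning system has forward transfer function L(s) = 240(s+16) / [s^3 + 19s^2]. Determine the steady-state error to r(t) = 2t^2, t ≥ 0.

19/960

Lowest-order denominator term is 19s^2, so the open loop has 2 poles at the origin → type 2 system.
K_a = lim_{s→0} s^2·L(s) = 240·16 / 19 = 3840/19.
r(t) = 2t^2 gives R(s) = 4/s^3.
e_ss = 4/K_a = 4/(3840/19) = 19/960.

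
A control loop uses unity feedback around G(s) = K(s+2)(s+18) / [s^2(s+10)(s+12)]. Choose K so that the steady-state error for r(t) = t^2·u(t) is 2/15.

50

System type = 2 (two poles at s=0).
K_a = lim_{s→0} s^2·G(s) = K·2·18 / (10·12) = 0.3·K.
e_ss = 2/K_a = 2/15 ⇒ K_a = 15 ⇒ K = 15/0.3 = 50.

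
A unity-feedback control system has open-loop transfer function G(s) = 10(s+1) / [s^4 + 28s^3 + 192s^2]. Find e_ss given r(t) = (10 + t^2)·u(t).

38.4

Factoring s^2 from the denominator leaves a polynomial with constant term 192, so the system is type 2. By superposition:
  • 10: tracked with zero error.
  • t^2: e_ss = 2/K_a with K_a=5/96 → 38.4.
Total e_ss = 38.4.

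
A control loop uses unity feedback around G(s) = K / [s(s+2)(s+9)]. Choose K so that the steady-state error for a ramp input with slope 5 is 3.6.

System type = 1 (one pole at s=0).
K_v = lim_{s→0} s·G(s) = K / (2·9) = (1/18)·K.
e_ss = 5/K_v = 3.6 ⇒ K_v = 25/18 ⇒ K = (25/18)/(1/18) = 25.

25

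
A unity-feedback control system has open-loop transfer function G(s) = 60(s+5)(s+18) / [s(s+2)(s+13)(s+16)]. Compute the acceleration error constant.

0

System type = 1 (one pole at s=0).
K_a = lim_{s→0} s^2·G(s) = 0 (the extra factor of s kills the finite limit).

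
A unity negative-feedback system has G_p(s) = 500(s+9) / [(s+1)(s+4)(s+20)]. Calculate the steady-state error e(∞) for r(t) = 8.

32/229

The open loop has no poles at the origin → type 0 system.
K_p = lim_{s→0} G_p(s) = 500·9 / (1·4·20) = 56.25.
e_ss = 8/(1 + K_p) = 8/57.25 = 32/229.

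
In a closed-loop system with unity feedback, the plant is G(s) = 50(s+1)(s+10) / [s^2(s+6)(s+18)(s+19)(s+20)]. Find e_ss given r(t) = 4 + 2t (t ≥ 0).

0

G(s) has two factors of s in the denominator, so the system is type 2. Treating each term separately:
  • 4: tracked with zero error.
  • 2t: tracked with zero error.
Total e_ss = 0.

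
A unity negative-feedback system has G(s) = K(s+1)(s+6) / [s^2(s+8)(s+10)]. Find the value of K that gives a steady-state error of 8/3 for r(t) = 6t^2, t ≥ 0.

System type = 2 (two poles at s=0).
K_a = lim_{s→0} s^2·G(s) = K·1·6 / (8·10) = 0.075·K.
e_ss = 12/K_a = 8/3 ⇒ K_a = 4.5 ⇒ K = 4.5/0.075 = 60.

60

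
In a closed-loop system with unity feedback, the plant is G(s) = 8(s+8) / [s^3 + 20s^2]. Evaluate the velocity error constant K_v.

infinity

K_v = lim_{s→0} s·G(s); with 2 poles at the origin the limit diverges, so K_v = ∞.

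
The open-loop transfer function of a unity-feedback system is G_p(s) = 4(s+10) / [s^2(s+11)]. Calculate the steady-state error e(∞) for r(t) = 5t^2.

System type = 2 (two poles at s=0).
K_a = lim_{s→0} s^2·G_p(s) = 4·10 / (11) = 40/11.
r(t) = 5t^2 gives R(s) = 10/s^3.
e_ss = 10/K_a = 10/(40/11) = 2.75.

2.75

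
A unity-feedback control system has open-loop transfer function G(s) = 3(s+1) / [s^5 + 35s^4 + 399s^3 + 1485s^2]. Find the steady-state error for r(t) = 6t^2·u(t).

Factoring s^2 from the denominator leaves a polynomial with constant term 1485, so the system is type 2.
K_a = lim_{s→0} s^2·G(s) = 3·1 / 1485 = 1/495.
r(t) = 6t^2 gives R(s) = 12/s^3.
e_ss = 12/K_a = 12/(1/495) = 5940.

5940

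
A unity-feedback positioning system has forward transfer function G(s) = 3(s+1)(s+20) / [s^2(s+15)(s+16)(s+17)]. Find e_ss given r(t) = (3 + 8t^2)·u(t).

1088

Two free integrators in G(s): this is a type 2 system. By superposition:
  • 3: tracked with zero error.
  • 8t^2: e_ss = 16/K_a with K_a=1/68 → 1088.
Total e_ss = 1088.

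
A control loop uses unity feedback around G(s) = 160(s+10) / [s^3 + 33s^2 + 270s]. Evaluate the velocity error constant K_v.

160/27

Lowest-order denominator term is 270s, so the open loop has 1 pole at the origin → type 1 system.
K_v = lim_{s→0} s·G(s) = 160·10 / 270 = 160/27.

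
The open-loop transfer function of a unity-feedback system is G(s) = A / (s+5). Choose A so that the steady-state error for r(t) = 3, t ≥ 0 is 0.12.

120

G(s) has no factors of s in the denominator, so the system is type 0.
K_p = lim_{s→0} G(s) = A / (5) = 0.2·A.
e_ss = 3/(1 + K_p) = 0.12 ⇒ 1 + 0.2·A = 25 ⇒ A = 120.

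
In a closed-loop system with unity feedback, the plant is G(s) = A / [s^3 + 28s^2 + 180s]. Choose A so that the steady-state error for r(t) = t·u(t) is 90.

The denominator has no term below 180s — 1 pole at s=0, type 1.
K_v = lim_{s→0} s·G(s) = A / 180 = (1/180)·A.
e_ss = 1/K_v = 90 ⇒ K_v = 1/90 ⇒ A = (1/90)/(1/180) = 2.

2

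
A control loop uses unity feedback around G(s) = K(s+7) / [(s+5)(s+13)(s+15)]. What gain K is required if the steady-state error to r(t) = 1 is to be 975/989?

G(s) has no factors of s in the denominator, so the system is type 0.
K_p = lim_{s→0} G(s) = K·7 / (5·13·15) = (7/975)·K.
e_ss = 1/(1 + K_p) = 975/989 ⇒ 1 + (7/975)·K = 989/975 ⇒ K = 2.

2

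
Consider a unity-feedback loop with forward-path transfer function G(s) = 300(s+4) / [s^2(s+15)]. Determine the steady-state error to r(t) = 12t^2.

The open loop has two poles at the origin → type 2 system.
K_a = lim_{s→0} s^2·G(s) = 300·4 / (15) = 80.
r(t) = 12t^2 gives R(s) = 24/s^3.
e_ss = 24/K_a = 24/80 = 0.3.

0.3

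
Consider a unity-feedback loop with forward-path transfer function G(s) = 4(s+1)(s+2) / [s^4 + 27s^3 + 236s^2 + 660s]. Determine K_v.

Lowest-order denominator term is 660s, so the open loop has 1 pole at the origin → type 1 system.
K_v = lim_{s→0} s·G(s) = 4·1·2 / 660 = 2/165.

2/165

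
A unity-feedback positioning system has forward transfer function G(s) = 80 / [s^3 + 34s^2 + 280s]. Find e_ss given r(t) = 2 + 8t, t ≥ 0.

28

The denominator has no term below 280s — 1 pole at s=0, type 1. Taking each input component in turn:
  • 2: tracked with zero error.
  • 8t: e_ss = 8/K_v with K_v=2/7 → 28.
Total e_ss = 28.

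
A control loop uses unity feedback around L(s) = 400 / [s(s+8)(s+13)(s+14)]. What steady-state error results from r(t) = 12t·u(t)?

The open loop has one pole at the origin → type 1 system.
K_v = lim_{s→0} s·L(s) = 400 / (8·13·14) = 25/91.
e_ss = 12/K_v = 12/(25/91) = 43.68.

43.68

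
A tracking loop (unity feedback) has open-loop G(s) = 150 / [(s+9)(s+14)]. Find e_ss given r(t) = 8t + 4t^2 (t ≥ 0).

System type = 0 (no poles at s=0). Taking each input component in turn:
  • 8t: a type-0 system cannot track it, e_ss → ∞.
  • 4t^2: a type-0 system cannot track it, e_ss → ∞.
The unbounded component dominates.

infinity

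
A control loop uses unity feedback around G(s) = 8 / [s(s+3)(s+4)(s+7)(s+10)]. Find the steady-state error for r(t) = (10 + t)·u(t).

105

One free integrator in G(s): this is a type 1 system. Taking each input component in turn:
  • 10: tracked with zero error.
  • t: e_ss = 1/K_v with K_v=1/105 → 105.
Total e_ss = 105.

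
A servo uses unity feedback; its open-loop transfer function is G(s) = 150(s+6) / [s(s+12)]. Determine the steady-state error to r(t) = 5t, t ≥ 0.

System type = 1 (one pole at s=0).
K_v = lim_{s→0} s·G(s) = 150·6 / (12) = 75.
e_ss = 5/K_v = 5/75 = 1/15.

1/15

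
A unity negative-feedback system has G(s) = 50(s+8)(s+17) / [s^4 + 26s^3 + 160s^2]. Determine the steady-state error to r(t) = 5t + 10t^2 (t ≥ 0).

Lowest-order denominator term is 160s^2, so the open loop has 2 poles at the origin → type 2 system. Treating each term separately:
  • 5t: tracked with zero error.
  • 10t^2: e_ss = 20/K_a with K_a=42.5 → 8/17.
Total e_ss = 8/17.

8/17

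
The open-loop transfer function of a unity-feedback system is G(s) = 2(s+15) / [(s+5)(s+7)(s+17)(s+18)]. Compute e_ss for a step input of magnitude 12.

The open loop has no poles at the origin → type 0 system.
K_p = lim_{s→0} G(s) = 2·15 / (5·7·17·18) = 1/357.
e_ss = 12/(1 + K_p) = 12/(358/357) = 2142/179.

2142/179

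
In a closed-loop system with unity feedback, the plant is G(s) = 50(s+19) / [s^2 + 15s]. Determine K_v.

The denominator has no term below 15s — 1 pole at s=0, type 1.
K_v = lim_{s→0} s·G(s) = 50·19 / 15 = 190/3.

190/3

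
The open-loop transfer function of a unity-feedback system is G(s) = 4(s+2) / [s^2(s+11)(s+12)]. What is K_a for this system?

System type = 2 (two poles at s=0).
K_a = lim_{s→0} s^2·G(s) = 4·2 / (11·12) = 2/33.

2/33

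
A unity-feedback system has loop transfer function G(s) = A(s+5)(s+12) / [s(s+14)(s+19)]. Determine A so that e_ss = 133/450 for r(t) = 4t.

60

One free integrator in G(s): this is a type 1 system.
K_v = lim_{s→0} s·G(s) = A·5·12 / (14·19) = (30/133)·A.
e_ss = 4/K_v = 133/450 ⇒ K_v = 1800/133 ⇒ A = (1800/133)/(30/133) = 60.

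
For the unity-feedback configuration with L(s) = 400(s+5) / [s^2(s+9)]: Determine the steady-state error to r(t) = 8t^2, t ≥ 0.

System type = 2 (two poles at s=0).
K_a = lim_{s→0} s^2·L(s) = 400·5 / (9) = 2000/9.
r(t) = 8t^2 gives R(s) = 16/s^3.
e_ss = 16/K_a = 16/(2000/9) = 0.072.

0.072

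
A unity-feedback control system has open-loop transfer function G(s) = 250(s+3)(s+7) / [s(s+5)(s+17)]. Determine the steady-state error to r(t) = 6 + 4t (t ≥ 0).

G(s) has one factor of s in the denominator, so the system is type 1. Taking each input component in turn:
  • 6: tracked with zero error.
  • 4t: e_ss = 4/K_v with K_v=1050/17 → 34/525.
Total e_ss = 34/525.

34/525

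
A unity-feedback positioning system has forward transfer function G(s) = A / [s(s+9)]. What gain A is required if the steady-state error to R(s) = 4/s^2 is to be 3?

System type = 1 (one pole at s=0).
K_v = lim_{s→0} s·G(s) = A / (9) = (1/9)·A.
e_ss = 4/K_v = 3 ⇒ K_v = 4/3 ⇒ A = (4/3)/(1/9) = 12.

12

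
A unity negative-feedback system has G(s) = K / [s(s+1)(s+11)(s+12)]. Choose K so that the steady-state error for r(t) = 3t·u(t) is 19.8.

G(s) has one factor of s in the denominator, so the system is type 1.
K_v = lim_{s→0} s·G(s) = K / (1·11·12) = (1/132)·K.
e_ss = 3/K_v = 19.8 ⇒ K_v = 5/33 ⇒ K = (5/33)/(1/132) = 20.

20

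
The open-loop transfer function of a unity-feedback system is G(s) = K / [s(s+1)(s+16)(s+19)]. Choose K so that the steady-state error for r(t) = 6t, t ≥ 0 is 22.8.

80

One free integrator in G(s): this is a type 1 system.
K_v = lim_{s→0} s·G(s) = K / (1·16·19) = (1/304)·K.
e_ss = 6/K_v = 22.8 ⇒ K_v = 5/19 ⇒ K = (5/19)/(1/304) = 80.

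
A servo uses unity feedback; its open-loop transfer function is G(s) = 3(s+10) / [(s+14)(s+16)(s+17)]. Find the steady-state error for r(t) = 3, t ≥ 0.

5712/1919

System type = 0 (no poles at s=0).
K_p = lim_{s→0} G(s) = 3·10 / (14·16·17) = 15/1904.
e_ss = 3/(1 + K_p) = 3/(1919/1904) = 5712/1919.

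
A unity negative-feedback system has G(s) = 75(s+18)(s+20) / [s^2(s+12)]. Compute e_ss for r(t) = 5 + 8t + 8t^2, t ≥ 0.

8/1125

G(s) has two factors of s in the denominator, so the system is type 2. Treating each term separately:
  • 5: tracked with zero error.
  • 8t: tracked with zero error.
  • 8t^2: e_ss = 16/K_a with K_a=2250 → 8/1125.
Total e_ss = 8/1125.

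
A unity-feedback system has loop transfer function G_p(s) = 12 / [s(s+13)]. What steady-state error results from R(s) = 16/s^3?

infinity

One free integrator in G_p(s): this is a type 1 system.
K_a = lim_{s→0} s^2·G_p(s) = 0; the steady-state error to this parabolic input grows without bound.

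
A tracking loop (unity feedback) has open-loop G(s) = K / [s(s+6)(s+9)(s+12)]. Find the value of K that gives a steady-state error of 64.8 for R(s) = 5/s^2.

50

One free integrator in G(s): this is a type 1 system.
K_v = lim_{s→0} s·G(s) = K / (6·9·12) = (1/648)·K.
e_ss = 5/K_v = 64.8 ⇒ K_v = 25/324 ⇒ K = (25/324)/(1/648) = 50.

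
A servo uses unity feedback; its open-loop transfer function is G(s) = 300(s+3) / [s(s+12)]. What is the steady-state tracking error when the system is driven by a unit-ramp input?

1/75

The open loop has one pole at the origin → type 1 system.
K_v = lim_{s→0} s·G(s) = 300·3 / (12) = 75.
e_ss = 1/K_v = 1/75.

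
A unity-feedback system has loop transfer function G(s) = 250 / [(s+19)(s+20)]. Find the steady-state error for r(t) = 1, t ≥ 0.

38/63

System type = 0 (no poles at s=0).
K_p = lim_{s→0} G(s) = 250 / (19·20) = 25/38.
e_ss = 1/(1 + K_p) = 1/(63/38) = 38/63.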